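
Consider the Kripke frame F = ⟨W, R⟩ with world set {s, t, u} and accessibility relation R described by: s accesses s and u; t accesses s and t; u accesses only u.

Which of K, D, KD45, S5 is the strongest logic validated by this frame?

D

Serial (axiom D): yes — every world has a successor (e.g. s R s).
Euclidean (axiom 5): no — s R u and s R s, but not u R s.
Transitive (axiom 4): no — t R s and s R u, but not t R u.
Reflexive (axiom T): yes — every world is R-related to itself.
So F validates K, D; KD45 would additionally require R to be Euclidean and transitive. The strongest is D.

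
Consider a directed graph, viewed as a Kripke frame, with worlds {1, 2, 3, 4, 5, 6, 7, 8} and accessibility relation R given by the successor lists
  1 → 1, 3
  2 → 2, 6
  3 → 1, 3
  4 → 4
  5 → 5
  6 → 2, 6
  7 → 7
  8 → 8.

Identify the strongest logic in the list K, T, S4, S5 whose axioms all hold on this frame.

Reflexive (axiom T): yes — every world is R-related to itself.
Transitive (axiom 4): yes — every two-step R-path is closed by a direct edge.
Euclidean (axiom 5): yes — any two successors of a common world are R-related.
So F validates K, T, S4, S5. The strongest is S5.

S5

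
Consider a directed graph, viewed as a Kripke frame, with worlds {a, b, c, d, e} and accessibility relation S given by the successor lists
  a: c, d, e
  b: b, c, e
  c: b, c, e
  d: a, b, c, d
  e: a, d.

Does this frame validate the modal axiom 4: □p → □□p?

No

Axiom 4 corresponds to the accessibility relation being transitive.
Transitive: no — a S c and c S b, but not a S b.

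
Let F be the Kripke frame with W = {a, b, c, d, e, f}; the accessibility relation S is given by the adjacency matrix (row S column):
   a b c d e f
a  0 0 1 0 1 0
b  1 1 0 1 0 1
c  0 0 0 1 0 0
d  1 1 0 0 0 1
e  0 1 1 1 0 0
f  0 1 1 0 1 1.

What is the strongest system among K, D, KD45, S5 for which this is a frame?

D

Serial (axiom D): yes — every world has a successor (e.g. a S c).
Euclidean (axiom 5): no — a S c and a S e, but not c S e.
Transitive (axiom 4): no — a S c and c S d, but not a S d.
Reflexive (axiom T): no — a is not related to itself.
So F validates K, D; KD45 would additionally require S to be Euclidean and transitive. The strongest is D.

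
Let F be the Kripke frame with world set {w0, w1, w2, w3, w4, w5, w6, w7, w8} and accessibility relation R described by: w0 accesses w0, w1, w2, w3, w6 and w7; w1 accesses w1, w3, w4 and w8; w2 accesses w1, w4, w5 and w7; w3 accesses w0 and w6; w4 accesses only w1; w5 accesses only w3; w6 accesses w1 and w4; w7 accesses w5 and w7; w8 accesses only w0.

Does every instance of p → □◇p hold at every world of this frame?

By correspondence theory, B is valid on a frame iff R is symmetric.
Symmetric: no — w0 R w1 but not w1 R w0.

No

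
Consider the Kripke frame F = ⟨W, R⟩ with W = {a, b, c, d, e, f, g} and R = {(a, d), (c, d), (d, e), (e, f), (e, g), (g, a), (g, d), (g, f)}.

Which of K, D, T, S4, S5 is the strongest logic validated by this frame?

Serial (axiom D): no — b has no R-successor.
Reflexive (axiom T): no — a is not related to itself.
Transitive (axiom 4): no — a R d and d R e, but not a R e.
Euclidean (axiom 5): no — e R f and e R g, but not f R g.
So F validates K; D would additionally require R to be serial. The strongest is K.

K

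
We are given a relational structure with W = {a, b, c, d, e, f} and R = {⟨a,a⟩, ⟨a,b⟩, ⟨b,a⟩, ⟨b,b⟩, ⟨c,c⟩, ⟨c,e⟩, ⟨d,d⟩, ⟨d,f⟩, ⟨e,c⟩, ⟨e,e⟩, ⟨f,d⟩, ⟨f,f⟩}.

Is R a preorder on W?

Yes

Reflexive: yes — every world is R-related to itself.
Transitive: yes — every two-step R-path is closed by a direct edge.
So R is a preorder.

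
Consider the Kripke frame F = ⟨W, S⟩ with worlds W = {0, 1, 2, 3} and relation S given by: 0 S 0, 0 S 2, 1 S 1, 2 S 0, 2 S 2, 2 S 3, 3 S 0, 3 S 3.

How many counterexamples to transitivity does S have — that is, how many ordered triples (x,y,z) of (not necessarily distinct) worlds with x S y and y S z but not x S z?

2

Enumerating: (0,2,3), (3,0,2).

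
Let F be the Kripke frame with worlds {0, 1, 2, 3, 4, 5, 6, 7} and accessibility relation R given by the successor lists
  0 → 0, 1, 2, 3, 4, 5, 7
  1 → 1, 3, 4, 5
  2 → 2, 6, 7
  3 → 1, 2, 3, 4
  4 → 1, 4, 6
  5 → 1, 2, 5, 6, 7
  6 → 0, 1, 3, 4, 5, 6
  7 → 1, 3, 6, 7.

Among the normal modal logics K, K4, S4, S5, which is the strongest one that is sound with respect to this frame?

K

Transitive (axiom 4): no — 0 R 2 and 2 R 6, but not 0 R 6.
Reflexive (axiom T): yes — every world is R-related to itself.
Euclidean (axiom 5): no — 0 R 1 and 0 R 2, but not 1 R 2.
So F validates K; K4 would additionally require R to be transitive. The strongest is K.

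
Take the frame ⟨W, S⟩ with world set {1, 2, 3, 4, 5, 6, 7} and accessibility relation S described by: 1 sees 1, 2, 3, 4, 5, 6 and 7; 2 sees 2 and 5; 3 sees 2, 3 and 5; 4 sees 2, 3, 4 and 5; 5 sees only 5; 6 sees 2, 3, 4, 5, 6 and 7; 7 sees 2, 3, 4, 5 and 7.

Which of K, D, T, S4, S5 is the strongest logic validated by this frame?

S4

Serial (axiom D): yes — every world has a successor (e.g. 1 S 1).
Reflexive (axiom T): yes — every world is S-related to itself.
Transitive (axiom 4): yes — every two-step S-path is closed by a direct edge.
Euclidean (axiom 5): no — 1 S 2 and 1 S 3, but not 2 S 3.
So F validates K, D, T, S4; S5 would additionally require S to be Euclidean. The strongest is S4.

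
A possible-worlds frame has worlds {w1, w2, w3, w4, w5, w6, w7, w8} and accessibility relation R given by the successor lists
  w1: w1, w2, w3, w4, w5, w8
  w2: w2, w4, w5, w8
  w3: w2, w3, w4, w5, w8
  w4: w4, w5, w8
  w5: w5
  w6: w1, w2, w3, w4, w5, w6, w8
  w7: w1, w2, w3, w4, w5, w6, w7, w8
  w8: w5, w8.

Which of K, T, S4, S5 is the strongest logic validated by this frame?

S4

Reflexive (axiom T): yes — every world is R-related to itself.
Transitive (axiom 4): yes — every two-step R-path is closed by a direct edge.
Euclidean (axiom 5): no — w1 R w2 and w1 R w3, but not w2 R w3.
So F validates K, T, S4; S5 would additionally require R to be Euclidean. The strongest is S4.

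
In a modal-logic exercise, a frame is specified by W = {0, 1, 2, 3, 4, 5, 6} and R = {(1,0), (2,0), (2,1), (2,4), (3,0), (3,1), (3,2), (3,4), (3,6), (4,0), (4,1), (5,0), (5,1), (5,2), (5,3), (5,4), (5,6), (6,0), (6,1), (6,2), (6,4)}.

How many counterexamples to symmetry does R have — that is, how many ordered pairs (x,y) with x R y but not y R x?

21

Enumerating: (1,0), (2,0), (2,1), (2,4), (3,0), (3,1), (3,2), (3,4), (3,6), (4,0), (4,1), (5,0), … and 9 more.
Total: 21.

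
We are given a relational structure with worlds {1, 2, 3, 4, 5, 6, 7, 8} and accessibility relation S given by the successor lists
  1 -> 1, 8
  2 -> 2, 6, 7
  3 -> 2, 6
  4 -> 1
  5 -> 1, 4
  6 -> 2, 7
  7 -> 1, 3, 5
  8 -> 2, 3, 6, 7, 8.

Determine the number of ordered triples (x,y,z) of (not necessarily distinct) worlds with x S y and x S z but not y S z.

Enumerating: (1,8,1), (2,6,6), (2,7,2), (2,7,6), (2,7,7), (3,6,6), (5,1,4), (5,4,4), (6,7,2), (6,7,7), (7,1,3), (7,1,5), … and 17 more.
Total: 29.

29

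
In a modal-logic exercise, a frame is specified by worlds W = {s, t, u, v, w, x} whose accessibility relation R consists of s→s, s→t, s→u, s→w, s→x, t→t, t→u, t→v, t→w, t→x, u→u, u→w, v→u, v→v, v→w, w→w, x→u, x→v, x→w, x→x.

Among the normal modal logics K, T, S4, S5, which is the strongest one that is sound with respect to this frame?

Reflexive (axiom T): yes — every world is R-related to itself.
Transitive (axiom 4): no — s R t and t R v, but not s R v.
Euclidean (axiom 5): no — s R u and s R t, but not u R t.
So F validates K, T; S4 would additionally require R to be transitive. The strongest is T.

T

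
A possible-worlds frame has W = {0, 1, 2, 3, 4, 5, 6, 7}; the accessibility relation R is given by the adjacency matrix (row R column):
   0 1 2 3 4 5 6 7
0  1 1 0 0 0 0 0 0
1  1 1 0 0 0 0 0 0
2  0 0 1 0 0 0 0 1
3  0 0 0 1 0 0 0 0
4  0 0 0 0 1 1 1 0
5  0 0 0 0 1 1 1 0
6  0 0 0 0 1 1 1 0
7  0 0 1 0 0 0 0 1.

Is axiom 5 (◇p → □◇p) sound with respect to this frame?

Yes

Axiom 5 corresponds to the accessibility relation being Euclidean.
Euclidean: yes — any two successors of a common world are R-related.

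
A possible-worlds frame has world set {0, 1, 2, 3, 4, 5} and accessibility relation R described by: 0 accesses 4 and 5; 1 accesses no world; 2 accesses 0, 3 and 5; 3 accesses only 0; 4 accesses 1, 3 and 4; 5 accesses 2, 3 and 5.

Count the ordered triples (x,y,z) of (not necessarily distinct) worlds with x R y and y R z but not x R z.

11

Enumerating: (0,4,1), (0,4,3), (0,5,2), (0,5,3), (2,0,4), (2,5,2), (3,0,4), (3,0,5), (4,3,0), (5,2,0), (5,3,0).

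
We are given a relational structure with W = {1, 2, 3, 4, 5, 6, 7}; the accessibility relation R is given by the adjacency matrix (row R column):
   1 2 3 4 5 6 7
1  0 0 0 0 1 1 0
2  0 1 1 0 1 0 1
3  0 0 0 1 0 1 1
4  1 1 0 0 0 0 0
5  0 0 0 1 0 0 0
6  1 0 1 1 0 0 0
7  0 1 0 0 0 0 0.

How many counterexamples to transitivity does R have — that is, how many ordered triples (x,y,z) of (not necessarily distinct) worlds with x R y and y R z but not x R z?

Enumerating: (1,5,4), (1,6,1), (1,6,3), (1,6,4), (2,3,4), (2,3,6), (2,5,4), (3,4,1), (3,4,2), (3,6,1), (3,6,3), (3,7,2), … and 15 more.
Total: 27.

27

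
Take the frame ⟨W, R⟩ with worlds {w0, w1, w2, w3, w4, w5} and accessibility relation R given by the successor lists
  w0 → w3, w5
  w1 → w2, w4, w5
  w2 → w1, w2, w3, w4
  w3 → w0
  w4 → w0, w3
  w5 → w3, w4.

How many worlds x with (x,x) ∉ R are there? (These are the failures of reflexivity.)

5

Enumerating: w0, w1, w3, w4, w5.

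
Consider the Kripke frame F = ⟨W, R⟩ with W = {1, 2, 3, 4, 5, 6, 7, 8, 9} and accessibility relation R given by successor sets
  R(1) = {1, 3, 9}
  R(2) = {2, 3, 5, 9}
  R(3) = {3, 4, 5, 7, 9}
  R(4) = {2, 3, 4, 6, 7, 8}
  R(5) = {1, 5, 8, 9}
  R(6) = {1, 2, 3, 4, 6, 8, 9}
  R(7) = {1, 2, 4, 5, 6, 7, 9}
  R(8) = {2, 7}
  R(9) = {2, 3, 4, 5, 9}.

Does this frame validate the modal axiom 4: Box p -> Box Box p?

By correspondence theory, 4 is valid on a frame iff R is transitive.
Transitive: no — 1 R 3 and 3 R 4, but not 1 R 4.

No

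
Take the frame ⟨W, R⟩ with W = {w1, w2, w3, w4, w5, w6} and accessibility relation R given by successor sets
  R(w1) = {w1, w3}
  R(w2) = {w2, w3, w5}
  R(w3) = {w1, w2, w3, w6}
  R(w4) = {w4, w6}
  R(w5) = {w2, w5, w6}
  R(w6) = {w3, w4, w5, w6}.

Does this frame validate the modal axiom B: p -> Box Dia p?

Yes

The schema B characterises exactly the symmetric frames.
Symmetric: yes — every pair in R has its reverse in R.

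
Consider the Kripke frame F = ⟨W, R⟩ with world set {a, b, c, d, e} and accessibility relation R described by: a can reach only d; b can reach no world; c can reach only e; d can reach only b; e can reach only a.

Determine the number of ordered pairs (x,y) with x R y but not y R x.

Enumerating: (a,d), (c,e), (d,b), (e,a).

4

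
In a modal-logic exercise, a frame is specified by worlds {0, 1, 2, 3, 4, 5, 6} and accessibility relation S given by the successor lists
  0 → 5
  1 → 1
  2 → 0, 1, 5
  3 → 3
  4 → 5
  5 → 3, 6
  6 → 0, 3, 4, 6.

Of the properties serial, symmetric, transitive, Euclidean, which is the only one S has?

serial

Serial: yes — every world has a successor (e.g. 0 S 5).
Symmetric: no — 0 S 5 but not 5 S 0.
Transitive: no — 0 S 5 and 5 S 3, but not 0 S 3.
Euclidean: no — 2 S 0 and 2 S 1, but not 0 S 1.
Only serial holds.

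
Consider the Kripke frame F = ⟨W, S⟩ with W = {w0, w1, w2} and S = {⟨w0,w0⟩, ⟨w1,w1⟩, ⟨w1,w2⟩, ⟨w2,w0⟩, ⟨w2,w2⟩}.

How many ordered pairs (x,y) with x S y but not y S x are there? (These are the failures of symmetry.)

2

Enumerating: (w1,w2), (w2,w0).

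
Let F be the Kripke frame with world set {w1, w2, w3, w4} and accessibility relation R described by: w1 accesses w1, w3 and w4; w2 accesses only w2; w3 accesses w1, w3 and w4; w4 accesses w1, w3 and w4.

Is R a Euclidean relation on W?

Yes

Euclidean: yes — any two successors of a common world are R-related.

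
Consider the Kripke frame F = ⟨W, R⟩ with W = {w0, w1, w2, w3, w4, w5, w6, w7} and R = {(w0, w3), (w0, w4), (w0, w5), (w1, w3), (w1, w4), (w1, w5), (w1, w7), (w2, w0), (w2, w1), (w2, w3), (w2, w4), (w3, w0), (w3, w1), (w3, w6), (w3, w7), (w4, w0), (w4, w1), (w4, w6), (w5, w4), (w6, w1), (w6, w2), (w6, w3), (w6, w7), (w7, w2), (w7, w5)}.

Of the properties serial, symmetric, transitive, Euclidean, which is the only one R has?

Serial: yes — every world has a successor (e.g. w0 R w3).
Symmetric: no — w0 R w5 but not w5 R w0.
Transitive: no — w0 R w3 and w3 R w1, but not w0 R w1.
Euclidean: no — w0 R w3 and w0 R w4, but not w3 R w4.
Only serial holds.

serial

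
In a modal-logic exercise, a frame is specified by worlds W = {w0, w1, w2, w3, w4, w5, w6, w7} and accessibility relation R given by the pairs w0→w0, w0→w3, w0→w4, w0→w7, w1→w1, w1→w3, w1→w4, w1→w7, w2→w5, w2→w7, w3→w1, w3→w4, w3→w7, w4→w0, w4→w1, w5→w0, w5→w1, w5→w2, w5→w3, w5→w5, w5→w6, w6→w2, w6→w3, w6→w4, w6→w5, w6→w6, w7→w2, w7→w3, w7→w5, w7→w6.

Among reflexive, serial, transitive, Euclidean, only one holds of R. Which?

serial

Reflexive: no — w2 is not related to itself.
Serial: yes — every world has a successor (e.g. w0 R w0).
Transitive: no — w0 R w3 and w3 R w1, but not w0 R w1.
Euclidean: no — w0 R w4 and w0 R w3, but not w4 R w3.
Only serial holds.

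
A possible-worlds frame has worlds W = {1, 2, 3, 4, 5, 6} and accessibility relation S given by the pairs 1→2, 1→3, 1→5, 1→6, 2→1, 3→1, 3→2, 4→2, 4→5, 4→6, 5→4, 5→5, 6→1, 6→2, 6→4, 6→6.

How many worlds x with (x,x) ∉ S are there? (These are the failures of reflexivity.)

Enumerating: 1, 2, 3, 4.

4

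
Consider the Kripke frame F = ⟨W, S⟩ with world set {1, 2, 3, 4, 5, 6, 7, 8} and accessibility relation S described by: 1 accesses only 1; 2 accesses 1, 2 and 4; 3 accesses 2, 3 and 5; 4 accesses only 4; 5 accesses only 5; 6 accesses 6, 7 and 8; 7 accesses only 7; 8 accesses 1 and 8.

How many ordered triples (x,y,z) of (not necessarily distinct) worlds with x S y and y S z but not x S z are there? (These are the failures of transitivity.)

Enumerating: (3,2,1), (3,2,4), (6,8,1).

3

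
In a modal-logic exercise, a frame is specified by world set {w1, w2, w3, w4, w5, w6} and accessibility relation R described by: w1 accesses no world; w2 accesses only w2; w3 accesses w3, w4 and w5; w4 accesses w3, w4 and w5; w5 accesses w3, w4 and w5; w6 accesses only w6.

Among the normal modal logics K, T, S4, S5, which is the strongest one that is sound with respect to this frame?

Reflexive (axiom T): no — w1 is not related to itself.
Transitive (axiom 4): yes — every two-step R-path is closed by a direct edge.
Euclidean (axiom 5): yes — any two successors of a common world are R-related.
So F validates K; T would additionally require R to be reflexive. The strongest is K.

K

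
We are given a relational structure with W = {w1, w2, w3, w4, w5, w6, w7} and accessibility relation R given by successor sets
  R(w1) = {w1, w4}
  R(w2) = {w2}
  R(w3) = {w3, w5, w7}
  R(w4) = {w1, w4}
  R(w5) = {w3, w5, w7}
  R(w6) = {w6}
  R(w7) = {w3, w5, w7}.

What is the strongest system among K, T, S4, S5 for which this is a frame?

S5

Reflexive (axiom T): yes — every world is R-related to itself.
Transitive (axiom 4): yes — every two-step R-path is closed by a direct edge.
Euclidean (axiom 5): yes — any two successors of a common world are R-related.
So F validates K, T, S4, S5. The strongest is S5.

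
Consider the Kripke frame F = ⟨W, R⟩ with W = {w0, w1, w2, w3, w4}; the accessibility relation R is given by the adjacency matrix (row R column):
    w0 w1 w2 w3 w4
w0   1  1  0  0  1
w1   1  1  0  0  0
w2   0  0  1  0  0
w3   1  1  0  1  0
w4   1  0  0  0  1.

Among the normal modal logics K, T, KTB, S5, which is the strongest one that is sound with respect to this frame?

Reflexive (axiom T): yes — every world is R-related to itself.
Symmetric (axiom B): no — w3 R w0 but not w0 R w3.
Euclidean (axiom 5): no — w0 R w1 and w0 R w4, but not w1 R w4.
So F validates K, T; KTB would additionally require R to be symmetric. The strongest is T.

T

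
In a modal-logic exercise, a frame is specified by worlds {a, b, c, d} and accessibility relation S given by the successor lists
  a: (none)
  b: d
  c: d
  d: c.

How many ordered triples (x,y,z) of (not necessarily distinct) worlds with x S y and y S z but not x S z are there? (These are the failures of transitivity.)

Enumerating: (b,d,c), (c,d,c), (d,c,d).

3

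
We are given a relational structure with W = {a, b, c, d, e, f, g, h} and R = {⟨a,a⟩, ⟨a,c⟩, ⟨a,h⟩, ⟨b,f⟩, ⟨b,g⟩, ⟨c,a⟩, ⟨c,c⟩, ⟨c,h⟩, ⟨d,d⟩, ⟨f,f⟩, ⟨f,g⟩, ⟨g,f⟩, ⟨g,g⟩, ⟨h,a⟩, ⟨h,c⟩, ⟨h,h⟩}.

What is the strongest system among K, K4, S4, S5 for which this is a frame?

K4

Transitive (axiom 4): yes — every two-step R-path is closed by a direct edge.
Reflexive (axiom T): no — b is not related to itself.
Euclidean (axiom 5): yes — any two successors of a common world are R-related.
So F validates K, K4; S4 would additionally require R to be reflexive. The strongest is K4.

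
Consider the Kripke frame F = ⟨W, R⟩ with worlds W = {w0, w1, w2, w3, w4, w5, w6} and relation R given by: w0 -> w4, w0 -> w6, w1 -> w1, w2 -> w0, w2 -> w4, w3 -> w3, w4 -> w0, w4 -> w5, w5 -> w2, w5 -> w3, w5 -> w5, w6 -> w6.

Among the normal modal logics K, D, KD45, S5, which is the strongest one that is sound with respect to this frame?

D

Serial (axiom D): yes — every world has a successor (e.g. w0 R w4).
Euclidean (axiom 5): no — w0 R w4 and w0 R w6, but not w4 R w6.
Transitive (axiom 4): no — w0 R w4 and w4 R w5, but not w0 R w5.
Reflexive (axiom T): no — w0 is not related to itself.
So F validates K, D; KD45 would additionally require R to be Euclidean and transitive. The strongest is D.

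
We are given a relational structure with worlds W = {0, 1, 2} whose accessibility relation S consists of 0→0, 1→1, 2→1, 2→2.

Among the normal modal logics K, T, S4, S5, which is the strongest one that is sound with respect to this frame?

Reflexive (axiom T): yes — every world is S-related to itself.
Transitive (axiom 4): yes — every two-step S-path is closed by a direct edge.
Euclidean (axiom 5): no — 2 S 1 and 2 S 2, but not 1 S 2.
So F validates K, T, S4; S5 would additionally require S to be Euclidean. The strongest is S4.

S4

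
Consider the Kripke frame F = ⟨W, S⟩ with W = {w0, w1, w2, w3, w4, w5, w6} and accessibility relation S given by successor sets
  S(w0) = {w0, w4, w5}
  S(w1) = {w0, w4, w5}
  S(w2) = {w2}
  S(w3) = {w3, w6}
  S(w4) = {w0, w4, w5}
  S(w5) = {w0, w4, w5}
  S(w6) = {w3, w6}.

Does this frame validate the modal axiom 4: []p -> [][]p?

Yes

The schema 4 characterises exactly the transitive frames.
Transitive: yes — every two-step S-path is closed by a direct edge.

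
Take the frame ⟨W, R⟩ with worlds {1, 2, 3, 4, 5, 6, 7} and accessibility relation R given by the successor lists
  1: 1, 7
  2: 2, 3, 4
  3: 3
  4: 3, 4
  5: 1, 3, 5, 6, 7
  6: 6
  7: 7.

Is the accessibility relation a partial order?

Reflexive: yes — every world is R-related to itself.
Transitive: yes — every two-step R-path is closed by a direct edge.
Antisymmetric: yes — no distinct pair is related both ways.
So R is a partial order.

Yes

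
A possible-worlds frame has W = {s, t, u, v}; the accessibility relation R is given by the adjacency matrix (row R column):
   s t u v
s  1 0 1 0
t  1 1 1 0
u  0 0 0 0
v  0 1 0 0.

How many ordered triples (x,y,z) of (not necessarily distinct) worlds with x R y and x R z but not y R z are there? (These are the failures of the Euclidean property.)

6

Enumerating: (s,u,s), (s,u,u), (t,s,t), (t,u,s), (t,u,t), (t,u,u).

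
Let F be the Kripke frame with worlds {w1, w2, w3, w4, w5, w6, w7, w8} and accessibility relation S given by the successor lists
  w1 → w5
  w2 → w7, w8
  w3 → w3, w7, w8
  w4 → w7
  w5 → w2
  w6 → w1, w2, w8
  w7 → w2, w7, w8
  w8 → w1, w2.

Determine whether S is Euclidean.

No

Euclidean: no — w2 S w8 and w2 S w7, but not w8 S w7.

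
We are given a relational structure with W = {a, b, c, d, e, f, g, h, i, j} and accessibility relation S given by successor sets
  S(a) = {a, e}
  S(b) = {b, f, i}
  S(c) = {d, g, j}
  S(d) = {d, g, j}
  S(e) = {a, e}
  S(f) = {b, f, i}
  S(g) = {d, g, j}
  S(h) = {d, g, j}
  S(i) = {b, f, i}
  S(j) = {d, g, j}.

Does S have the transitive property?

Yes

Transitive: yes — every two-step S-path is closed by a direct edge.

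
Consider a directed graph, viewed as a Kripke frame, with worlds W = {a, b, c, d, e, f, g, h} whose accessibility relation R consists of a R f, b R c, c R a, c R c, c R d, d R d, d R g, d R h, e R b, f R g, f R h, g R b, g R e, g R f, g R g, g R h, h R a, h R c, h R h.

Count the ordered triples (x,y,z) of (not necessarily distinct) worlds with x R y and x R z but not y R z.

Enumerating: (a,f,f), (c,a,a), (c,a,c), (c,a,d), (c,d,a), (c,d,c), (d,g,d), (d,h,d), (d,h,g), (e,b,b), (f,h,g), (g,b,b), … and 19 more.
Total: 31.

31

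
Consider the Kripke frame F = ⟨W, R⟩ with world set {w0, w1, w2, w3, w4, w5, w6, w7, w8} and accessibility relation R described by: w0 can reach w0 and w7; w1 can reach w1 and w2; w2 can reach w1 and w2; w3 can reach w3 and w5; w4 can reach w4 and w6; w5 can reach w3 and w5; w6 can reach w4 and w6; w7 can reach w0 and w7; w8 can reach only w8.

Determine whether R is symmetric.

Yes

Symmetric: yes — every pair in R has its reverse in R.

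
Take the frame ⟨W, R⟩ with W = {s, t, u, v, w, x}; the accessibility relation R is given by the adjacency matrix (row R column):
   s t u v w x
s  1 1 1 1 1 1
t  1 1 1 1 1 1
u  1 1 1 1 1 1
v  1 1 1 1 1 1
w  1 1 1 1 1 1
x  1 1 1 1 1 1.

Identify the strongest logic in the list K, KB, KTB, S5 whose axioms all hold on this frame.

Symmetric (axiom B): yes — every pair in R has its reverse in R.
Reflexive (axiom T): yes — every world is R-related to itself.
Euclidean (axiom 5): yes — any two successors of a common world are R-related.
So F validates K, KB, KTB, S5. The strongest is S5.

S5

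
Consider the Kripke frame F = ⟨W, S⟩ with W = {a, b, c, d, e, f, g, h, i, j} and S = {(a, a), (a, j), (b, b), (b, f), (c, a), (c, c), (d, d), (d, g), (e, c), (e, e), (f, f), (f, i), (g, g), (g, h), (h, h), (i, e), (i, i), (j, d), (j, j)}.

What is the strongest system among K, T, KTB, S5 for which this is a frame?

Reflexive (axiom T): yes — every world is S-related to itself.
Symmetric (axiom B): no — a S j but not j S a.
Euclidean (axiom 5): no — a S j and a S a, but not j S a.
So F validates K, T; KTB would additionally require S to be symmetric. The strongest is T.

T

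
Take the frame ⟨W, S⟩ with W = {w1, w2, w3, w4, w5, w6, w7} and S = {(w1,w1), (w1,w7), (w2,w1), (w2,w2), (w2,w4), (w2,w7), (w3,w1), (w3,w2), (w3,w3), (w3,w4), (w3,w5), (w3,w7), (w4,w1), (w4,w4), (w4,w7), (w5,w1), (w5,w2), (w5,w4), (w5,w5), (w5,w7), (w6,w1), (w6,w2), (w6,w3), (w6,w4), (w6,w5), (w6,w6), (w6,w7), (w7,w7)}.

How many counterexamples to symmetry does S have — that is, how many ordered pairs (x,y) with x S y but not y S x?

Enumerating: (w1,w7), (w2,w1), (w2,w4), (w2,w7), (w3,w1), (w3,w2), (w3,w4), (w3,w5), (w3,w7), (w4,w1), (w4,w7), (w5,w1), … and 9 more.
Total: 21.

21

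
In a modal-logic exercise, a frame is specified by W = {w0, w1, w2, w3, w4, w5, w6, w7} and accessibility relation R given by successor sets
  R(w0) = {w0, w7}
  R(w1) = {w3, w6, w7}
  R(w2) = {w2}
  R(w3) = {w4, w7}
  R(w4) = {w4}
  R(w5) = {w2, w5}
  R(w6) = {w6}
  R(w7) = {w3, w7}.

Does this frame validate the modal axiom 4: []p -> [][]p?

By correspondence theory, 4 is valid on a frame iff R is transitive.
Transitive: no — w0 R w7 and w7 R w3, but not w0 R w3.

No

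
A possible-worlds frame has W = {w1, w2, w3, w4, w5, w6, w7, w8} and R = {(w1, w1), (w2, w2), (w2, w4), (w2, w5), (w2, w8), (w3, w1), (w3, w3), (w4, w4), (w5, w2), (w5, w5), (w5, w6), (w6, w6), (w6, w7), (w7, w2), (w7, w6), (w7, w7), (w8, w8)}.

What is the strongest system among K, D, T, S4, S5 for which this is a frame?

Serial (axiom D): yes — every world has a successor (e.g. w1 R w1).
Reflexive (axiom T): yes — every world is R-related to itself.
Transitive (axiom 4): no — w2 R w5 and w5 R w6, but not w2 R w6.
Euclidean (axiom 5): no — w2 R w4 and w2 R w5, but not w4 R w5.
So F validates K, D, T; S4 would additionally require R to be transitive. The strongest is T.

T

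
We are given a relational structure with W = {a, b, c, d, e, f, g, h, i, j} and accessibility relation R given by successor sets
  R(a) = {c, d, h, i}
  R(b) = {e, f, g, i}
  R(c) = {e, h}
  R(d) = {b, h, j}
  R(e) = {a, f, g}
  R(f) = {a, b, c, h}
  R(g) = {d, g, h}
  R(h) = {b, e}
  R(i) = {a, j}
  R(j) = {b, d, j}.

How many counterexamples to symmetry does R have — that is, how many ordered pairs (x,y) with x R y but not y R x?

22

Enumerating: (a,c), (a,d), (a,h), (b,e), (b,g), (b,i), (c,e), (c,h), (d,b), (d,h), (e,a), (e,f), … and 10 more.
Total: 22.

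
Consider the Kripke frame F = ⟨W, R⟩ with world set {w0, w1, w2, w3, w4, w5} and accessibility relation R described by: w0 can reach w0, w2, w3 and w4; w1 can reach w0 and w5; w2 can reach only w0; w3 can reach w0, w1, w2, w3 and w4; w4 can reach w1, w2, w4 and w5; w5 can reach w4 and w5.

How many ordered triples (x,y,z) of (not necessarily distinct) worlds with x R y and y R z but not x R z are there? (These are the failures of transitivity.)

Enumerating: (w0,w3,w1), (w0,w4,w1), (w0,w4,w5), (w1,w0,w2), (w1,w0,w3), (w1,w0,w4), (w1,w5,w4), (w2,w0,w2), (w2,w0,w3), (w2,w0,w4), (w3,w1,w5), (w3,w4,w5), (w4,w1,w0), (w4,w2,w0), (w5,w4,w1), (w5,w4,w2).

16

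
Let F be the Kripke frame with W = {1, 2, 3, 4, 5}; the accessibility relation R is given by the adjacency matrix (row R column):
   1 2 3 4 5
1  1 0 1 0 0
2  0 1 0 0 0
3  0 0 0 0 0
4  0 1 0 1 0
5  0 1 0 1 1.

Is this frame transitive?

Yes

Transitive: yes — every two-step R-path is closed by a direct edge.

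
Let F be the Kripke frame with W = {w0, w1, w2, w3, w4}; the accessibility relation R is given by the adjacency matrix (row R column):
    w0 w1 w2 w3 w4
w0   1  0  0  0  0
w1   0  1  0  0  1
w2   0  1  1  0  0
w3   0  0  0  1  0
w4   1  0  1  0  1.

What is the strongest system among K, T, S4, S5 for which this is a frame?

Reflexive (axiom T): yes — every world is R-related to itself.
Transitive (axiom 4): no — w1 R w4 and w4 R w0, but not w1 R w0.
Euclidean (axiom 5): no — w4 R w0 and w4 R w2, but not w0 R w2.
So F validates K, T; S4 would additionally require R to be transitive. The strongest is T.

T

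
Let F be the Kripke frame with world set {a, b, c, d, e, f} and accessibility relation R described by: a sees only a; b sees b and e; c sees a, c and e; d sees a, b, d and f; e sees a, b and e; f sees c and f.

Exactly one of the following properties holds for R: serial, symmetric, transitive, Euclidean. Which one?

Serial: yes — every world has a successor (e.g. a R a).
Symmetric: no — c R a but not a R c.
Transitive: no — b R e and e R a, but not b R a.
Euclidean: no — c R a and c R e, but not a R e.
Only serial holds.

serial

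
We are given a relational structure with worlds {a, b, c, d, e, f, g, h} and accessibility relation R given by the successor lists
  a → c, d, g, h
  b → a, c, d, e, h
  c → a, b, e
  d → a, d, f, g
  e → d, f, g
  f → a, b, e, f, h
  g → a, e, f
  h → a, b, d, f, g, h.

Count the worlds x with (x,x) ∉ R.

Enumerating: a, b, c, e, g.

5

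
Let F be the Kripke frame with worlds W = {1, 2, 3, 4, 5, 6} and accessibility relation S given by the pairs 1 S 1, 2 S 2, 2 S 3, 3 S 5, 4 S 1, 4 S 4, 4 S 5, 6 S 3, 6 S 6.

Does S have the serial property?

Serial: no — 5 has no S-successor.

No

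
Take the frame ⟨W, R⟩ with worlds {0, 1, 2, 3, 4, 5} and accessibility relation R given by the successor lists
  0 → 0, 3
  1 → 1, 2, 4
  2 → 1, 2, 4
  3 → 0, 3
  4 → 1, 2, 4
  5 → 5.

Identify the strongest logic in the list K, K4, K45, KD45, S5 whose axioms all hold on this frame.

S5

Transitive (axiom 4): yes — every two-step R-path is closed by a direct edge.
Euclidean (axiom 5): yes — any two successors of a common world are R-related.
Serial (axiom D): yes — every world has a successor (e.g. 0 R 0).
Reflexive (axiom T): yes — every world is R-related to itself.
So F validates K, K4, K45, KD45, S5. The strongest is S5.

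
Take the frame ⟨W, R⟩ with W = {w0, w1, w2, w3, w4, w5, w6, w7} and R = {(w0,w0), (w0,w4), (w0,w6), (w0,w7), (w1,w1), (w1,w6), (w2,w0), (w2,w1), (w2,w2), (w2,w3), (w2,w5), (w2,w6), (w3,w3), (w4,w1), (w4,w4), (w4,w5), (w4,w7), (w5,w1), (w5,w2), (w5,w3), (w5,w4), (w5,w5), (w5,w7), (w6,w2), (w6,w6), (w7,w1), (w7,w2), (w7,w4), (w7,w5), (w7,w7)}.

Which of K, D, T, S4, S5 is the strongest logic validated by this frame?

Serial (axiom D): yes — every world has a successor (e.g. w0 R w0).
Reflexive (axiom T): yes — every world is R-related to itself.
Transitive (axiom 4): no — w0 R w4 and w4 R w1, but not w0 R w1.
Euclidean (axiom 5): no — w0 R w4 and w0 R w6, but not w4 R w6.
So F validates K, D, T; S4 would additionally require R to be transitive. The strongest is T.

T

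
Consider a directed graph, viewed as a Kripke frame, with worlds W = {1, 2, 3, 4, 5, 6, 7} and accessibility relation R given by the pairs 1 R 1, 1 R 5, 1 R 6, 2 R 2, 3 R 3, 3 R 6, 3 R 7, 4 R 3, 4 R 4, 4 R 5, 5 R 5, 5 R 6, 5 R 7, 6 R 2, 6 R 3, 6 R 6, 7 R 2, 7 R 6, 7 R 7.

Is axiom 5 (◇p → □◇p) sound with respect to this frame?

The schema 5 characterises exactly the Euclidean frames.
Euclidean: no — 1 R 6 and 1 R 5, but not 6 R 5.

No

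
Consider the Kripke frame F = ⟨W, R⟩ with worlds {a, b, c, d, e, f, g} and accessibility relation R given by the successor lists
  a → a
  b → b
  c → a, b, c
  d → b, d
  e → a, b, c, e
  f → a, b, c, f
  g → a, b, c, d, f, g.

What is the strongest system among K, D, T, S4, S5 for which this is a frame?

S4

Serial (axiom D): yes — every world has a successor (e.g. a R a).
Reflexive (axiom T): yes — every world is R-related to itself.
Transitive (axiom 4): yes — every two-step R-path is closed by a direct edge.
Euclidean (axiom 5): no — c R a and c R b, but not a R b.
So F validates K, D, T, S4; S5 would additionally require R to be Euclidean. The strongest is S4.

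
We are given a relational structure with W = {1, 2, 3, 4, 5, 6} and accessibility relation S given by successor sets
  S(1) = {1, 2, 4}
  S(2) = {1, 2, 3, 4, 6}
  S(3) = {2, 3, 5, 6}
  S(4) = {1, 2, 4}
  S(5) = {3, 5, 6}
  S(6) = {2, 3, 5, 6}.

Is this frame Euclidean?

No

Euclidean: no — 2 S 1 and 2 S 3, but not 1 S 3.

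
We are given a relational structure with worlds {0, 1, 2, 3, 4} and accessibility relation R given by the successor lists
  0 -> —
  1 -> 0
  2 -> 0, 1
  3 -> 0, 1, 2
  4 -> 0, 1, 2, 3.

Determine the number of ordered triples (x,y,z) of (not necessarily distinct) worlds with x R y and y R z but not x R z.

R is transitive; there are no such tuples.

0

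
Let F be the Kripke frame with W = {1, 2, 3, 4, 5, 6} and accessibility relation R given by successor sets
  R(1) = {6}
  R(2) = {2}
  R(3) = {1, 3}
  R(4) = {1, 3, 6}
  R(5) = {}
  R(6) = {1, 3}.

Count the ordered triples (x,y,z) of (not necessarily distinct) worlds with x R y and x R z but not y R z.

Enumerating: (1,6,6), (3,1,1), (3,1,3), (4,1,1), (4,1,3), (4,3,6), (4,6,6), (6,1,1), (6,1,3).

9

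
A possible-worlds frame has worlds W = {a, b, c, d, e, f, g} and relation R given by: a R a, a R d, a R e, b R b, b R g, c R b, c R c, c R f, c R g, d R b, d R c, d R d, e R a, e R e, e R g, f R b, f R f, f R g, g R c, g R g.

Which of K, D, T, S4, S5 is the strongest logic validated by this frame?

T

Serial (axiom D): yes — every world has a successor (e.g. a R a).
Reflexive (axiom T): yes — every world is R-related to itself.
Transitive (axiom 4): no — a R d and d R b, but not a R b.
Euclidean (axiom 5): no — a R d and a R e, but not d R e.
So F validates K, D, T; S4 would additionally require R to be transitive. The strongest is T.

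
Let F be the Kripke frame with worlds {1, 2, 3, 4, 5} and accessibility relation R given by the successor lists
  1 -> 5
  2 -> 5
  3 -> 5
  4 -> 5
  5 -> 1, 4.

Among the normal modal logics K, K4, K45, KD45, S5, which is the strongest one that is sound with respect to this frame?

K

Transitive (axiom 4): no — 1 R 5 and 5 R 4, but not 1 R 4.
Euclidean (axiom 5): no — 5 R 1 and 5 R 4, but not 1 R 4.
Serial (axiom D): yes — every world has a successor (e.g. 1 R 5).
Reflexive (axiom T): no — 1 is not related to itself.
So F validates K; K4 would additionally require R to be transitive. The strongest is K.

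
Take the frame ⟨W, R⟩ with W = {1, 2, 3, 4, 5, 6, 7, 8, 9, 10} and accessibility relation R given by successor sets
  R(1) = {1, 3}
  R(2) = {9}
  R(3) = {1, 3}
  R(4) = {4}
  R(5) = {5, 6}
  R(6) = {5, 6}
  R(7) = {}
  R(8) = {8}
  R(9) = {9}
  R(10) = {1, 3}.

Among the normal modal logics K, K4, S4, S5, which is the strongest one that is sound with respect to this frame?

K4

Transitive (axiom 4): yes — every two-step R-path is closed by a direct edge.
Reflexive (axiom T): no — 2 is not related to itself.
Euclidean (axiom 5): yes — any two successors of a common world are R-related.
So F validates K, K4; S4 would additionally require R to be reflexive. The strongest is K4.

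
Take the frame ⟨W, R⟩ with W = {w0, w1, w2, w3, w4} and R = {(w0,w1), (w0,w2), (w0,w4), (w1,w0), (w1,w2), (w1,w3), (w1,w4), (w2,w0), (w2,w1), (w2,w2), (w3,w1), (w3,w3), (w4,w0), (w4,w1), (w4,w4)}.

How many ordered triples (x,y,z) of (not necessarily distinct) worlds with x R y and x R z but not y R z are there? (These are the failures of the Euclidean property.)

17

Enumerating: (w0,w1,w1), (w0,w2,w4), (w0,w4,w2), (w1,w0,w0), (w1,w0,w3), (w1,w2,w3), (w1,w2,w4), (w1,w3,w0), (w1,w3,w2), (w1,w3,w4), (w1,w4,w2), (w1,w4,w3), (w2,w0,w0), (w2,w1,w1), (w3,w1,w1), (w4,w0,w0), (w4,w1,w1).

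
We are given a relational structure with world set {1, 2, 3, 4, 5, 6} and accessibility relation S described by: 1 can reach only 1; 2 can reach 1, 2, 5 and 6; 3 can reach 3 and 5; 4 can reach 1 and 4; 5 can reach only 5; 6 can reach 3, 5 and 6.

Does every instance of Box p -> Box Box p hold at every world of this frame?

No

By correspondence theory, 4 is valid on a frame iff S is transitive.
Transitive: no — 2 S 6 and 6 S 3, but not 2 S 3.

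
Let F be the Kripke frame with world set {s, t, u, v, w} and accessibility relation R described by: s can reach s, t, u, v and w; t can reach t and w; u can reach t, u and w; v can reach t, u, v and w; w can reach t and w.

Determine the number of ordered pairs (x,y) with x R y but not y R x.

9

Enumerating: (s,t), (s,u), (s,v), (s,w), (u,t), (u,w), (v,t), (v,u), (v,w).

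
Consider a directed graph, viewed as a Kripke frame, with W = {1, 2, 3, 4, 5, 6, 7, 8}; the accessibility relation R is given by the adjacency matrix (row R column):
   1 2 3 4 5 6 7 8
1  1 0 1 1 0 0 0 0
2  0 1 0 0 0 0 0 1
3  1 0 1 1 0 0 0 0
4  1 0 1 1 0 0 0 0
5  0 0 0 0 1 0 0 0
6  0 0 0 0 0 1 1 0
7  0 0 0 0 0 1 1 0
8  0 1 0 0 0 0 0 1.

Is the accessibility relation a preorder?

Yes

Reflexive: yes — every world is R-related to itself.
Transitive: yes — every two-step R-path is closed by a direct edge.
So R is a preorder.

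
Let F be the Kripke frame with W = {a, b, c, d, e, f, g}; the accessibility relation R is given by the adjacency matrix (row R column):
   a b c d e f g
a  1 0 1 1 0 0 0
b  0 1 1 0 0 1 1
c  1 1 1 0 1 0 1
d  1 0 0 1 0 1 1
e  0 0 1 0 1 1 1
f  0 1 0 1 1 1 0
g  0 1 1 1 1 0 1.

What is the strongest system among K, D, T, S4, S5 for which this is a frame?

Serial (axiom D): yes — every world has a successor (e.g. a R a).
Reflexive (axiom T): yes — every world is R-related to itself.
Transitive (axiom 4): no — a R c and c R b, but not a R b.
Euclidean (axiom 5): no — a R c and a R d, but not c R d.
So F validates K, D, T; S4 would additionally require R to be transitive. The strongest is T.

T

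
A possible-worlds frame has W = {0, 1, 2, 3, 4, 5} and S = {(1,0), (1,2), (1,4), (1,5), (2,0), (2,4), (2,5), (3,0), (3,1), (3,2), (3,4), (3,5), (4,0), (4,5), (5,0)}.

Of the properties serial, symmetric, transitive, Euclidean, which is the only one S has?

transitive

Serial: no — 0 has no S-successor.
Symmetric: no — 1 S 0 but not 0 S 1.
Transitive: yes — every two-step S-path is closed by a direct edge.
Euclidean: no — 1 S 0 and 1 S 2, but not 0 S 2.
Only transitive holds.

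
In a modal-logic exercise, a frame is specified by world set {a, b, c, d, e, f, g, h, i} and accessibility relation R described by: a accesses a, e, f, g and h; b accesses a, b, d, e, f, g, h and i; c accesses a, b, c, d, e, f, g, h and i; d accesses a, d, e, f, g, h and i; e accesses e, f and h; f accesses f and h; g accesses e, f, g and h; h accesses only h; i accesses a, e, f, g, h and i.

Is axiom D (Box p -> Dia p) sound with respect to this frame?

Yes

By correspondence theory, D is valid on a frame iff R is serial.
Serial: yes — every world has a successor (e.g. a R a).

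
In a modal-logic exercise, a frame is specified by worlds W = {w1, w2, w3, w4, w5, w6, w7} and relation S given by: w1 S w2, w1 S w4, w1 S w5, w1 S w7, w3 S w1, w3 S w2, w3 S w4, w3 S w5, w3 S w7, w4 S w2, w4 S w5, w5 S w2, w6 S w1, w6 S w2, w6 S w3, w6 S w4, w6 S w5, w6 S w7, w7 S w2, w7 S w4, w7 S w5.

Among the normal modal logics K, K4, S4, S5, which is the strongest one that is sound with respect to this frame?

K4

Transitive (axiom 4): yes — every two-step S-path is closed by a direct edge.
Reflexive (axiom T): no — w1 is not related to itself.
Euclidean (axiom 5): no — w1 S w2 and w1 S w4, but not w2 S w4.
So F validates K, K4; S4 would additionally require S to be reflexive. The strongest is K4.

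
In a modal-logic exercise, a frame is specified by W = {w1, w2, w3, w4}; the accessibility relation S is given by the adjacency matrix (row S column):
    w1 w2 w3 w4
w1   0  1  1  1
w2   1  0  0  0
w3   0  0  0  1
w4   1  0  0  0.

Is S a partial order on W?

No

Reflexive: no — w1 is not related to itself.
Transitive: no — w2 S w1 and w1 S w3, but not w2 S w3.
Antisymmetric: no — w1 S w2 and w2 S w1 with w1 ≠ w2.
So S is not a partial order.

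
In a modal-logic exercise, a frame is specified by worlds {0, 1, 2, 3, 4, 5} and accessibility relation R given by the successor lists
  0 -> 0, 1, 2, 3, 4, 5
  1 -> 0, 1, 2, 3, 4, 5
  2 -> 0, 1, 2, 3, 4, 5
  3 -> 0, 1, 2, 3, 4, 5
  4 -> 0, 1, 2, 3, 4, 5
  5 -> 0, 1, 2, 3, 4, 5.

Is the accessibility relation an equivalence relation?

Reflexive: yes — every world is R-related to itself.
Symmetric: yes — every pair in R has its reverse in R.
Transitive: yes — every two-step R-path is closed by a direct edge.
So R is an equivalence relation.

Yes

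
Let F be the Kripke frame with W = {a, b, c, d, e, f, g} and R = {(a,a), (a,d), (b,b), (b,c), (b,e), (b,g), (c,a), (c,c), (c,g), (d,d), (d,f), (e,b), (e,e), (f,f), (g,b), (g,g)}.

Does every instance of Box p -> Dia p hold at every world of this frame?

By correspondence theory, D is valid on a frame iff R is serial.
Serial: yes — every world has a successor (e.g. a R a).

Yes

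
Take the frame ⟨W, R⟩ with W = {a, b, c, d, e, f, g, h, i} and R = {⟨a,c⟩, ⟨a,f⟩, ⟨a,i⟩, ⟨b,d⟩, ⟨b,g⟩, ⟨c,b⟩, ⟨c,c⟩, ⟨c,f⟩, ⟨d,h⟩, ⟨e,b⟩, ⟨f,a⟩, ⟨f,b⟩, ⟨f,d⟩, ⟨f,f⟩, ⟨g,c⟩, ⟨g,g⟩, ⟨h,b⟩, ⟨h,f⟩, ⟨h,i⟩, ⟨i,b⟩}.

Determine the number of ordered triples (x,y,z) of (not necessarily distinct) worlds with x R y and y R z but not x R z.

Enumerating: (a,c,b), (a,f,a), (a,f,b), (a,f,d), (a,i,b), (b,d,h), (b,g,c), (c,b,d), (c,b,g), (c,f,a), (c,f,d), (d,h,b), … and 16 more.
Total: 28.

28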